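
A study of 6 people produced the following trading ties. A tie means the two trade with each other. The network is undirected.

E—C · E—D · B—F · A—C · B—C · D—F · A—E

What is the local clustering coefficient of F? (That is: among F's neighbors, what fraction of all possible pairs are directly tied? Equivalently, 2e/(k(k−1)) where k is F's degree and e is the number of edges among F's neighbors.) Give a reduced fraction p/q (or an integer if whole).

0

F's neighbors: B and D (k = 2).
Possible neighbor pairs: C(2,2) = 1. Edges among them: none → e = 0.
Clustering(F) = 0/1.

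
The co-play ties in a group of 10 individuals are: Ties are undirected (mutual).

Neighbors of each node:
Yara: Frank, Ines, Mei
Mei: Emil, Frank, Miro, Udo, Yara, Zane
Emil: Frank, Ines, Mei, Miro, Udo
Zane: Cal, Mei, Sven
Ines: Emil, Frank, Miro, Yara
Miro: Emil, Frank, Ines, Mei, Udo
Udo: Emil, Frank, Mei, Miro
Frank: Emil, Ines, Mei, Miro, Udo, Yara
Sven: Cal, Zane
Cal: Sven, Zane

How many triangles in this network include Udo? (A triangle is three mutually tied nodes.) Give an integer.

Udo's neighbors: Emil, Frank, Mei, and Miro.
Neighbor pairs that are themselves tied: Udo–Emil–Frank; Udo–Emil–Mei; Udo–Emil–Miro; Udo–Frank–Mei; Udo–Frank–Miro; Udo–Mei–Miro. Each forms one triangle with Udo, for 6 in total.

6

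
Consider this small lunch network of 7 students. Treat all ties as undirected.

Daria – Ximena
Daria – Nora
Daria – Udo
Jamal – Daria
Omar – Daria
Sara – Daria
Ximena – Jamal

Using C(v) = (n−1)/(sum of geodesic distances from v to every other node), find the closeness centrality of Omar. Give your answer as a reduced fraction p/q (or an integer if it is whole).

6/11

Distances from Omar: Daria:1, Jamal:2, Nora:2, Sara:2, Udo:2, Ximena:2. Sum = 11.
n = 7, so closeness = 6/11.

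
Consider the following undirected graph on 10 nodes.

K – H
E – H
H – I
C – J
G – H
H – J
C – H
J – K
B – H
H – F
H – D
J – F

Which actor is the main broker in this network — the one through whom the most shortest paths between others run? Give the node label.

H

Unnormalized betweenness of each node: B:0, C:0, D:0, E:0, F:0, G:0, H:63/2, I:0, J:3/2, K:0.
H has the largest value, 63/2, making it the main broker — the node through which the most shortest paths run.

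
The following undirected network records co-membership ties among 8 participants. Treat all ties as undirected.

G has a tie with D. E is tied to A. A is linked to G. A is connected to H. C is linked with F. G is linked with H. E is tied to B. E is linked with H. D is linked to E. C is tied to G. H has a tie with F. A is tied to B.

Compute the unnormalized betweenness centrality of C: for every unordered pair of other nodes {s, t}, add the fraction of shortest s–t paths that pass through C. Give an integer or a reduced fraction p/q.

Pairs whose geodesics pass through C — F–D: 1/3; F–G: 1/2.
All other pairs contribute 0.
Summing the contributions gives betweenness(C) = 5/6.

5/6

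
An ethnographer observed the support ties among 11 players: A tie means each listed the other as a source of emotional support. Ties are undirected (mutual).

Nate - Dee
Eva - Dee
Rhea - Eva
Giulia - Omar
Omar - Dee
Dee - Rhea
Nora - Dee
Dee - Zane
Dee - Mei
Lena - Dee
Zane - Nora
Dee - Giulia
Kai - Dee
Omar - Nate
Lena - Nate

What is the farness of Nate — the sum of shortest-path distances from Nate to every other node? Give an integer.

17

Distances from Nate: Dee:1, Eva:2, Giulia:2, Kai:2, Lena:1, Mei:2, Nora:2, Omar:1, Rhea:2, Zane:2.
Sum = 1 + 2 + 2 + 2 + 1 + 2 + 2 + 1 + 2 + 2 = 17.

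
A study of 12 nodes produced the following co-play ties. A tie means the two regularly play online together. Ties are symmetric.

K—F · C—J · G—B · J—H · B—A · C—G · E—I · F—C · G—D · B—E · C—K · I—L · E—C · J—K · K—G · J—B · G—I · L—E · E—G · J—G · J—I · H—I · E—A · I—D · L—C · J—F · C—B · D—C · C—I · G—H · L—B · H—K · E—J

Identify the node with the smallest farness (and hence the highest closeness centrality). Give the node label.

Farness (sum of distances to all others) for each node — A:24, B:16, C:13, D:20, E:15, F:20, G:14, H:19, I:15, J:14, K:18, L:18.
The smallest farness is 13, for C, so C has the highest closeness.

C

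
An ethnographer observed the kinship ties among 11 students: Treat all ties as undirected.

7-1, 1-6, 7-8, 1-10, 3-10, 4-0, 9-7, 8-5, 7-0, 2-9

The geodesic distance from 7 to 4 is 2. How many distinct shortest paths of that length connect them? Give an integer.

1

The shortest distance is 2, and the only length-2 path is 7–0–4. So there is exactly 1 shortest path.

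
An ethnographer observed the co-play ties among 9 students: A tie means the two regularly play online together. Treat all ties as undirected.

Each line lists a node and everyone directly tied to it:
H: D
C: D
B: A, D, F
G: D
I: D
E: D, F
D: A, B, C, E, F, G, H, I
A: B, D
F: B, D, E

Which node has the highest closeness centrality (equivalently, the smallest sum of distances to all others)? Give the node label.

D

Farness (sum of distances to all others) for each node — A:14, B:13, C:15, D:8, E:14, F:13, G:15, H:15, I:15.
The smallest farness is 8, for D, so D has the highest closeness.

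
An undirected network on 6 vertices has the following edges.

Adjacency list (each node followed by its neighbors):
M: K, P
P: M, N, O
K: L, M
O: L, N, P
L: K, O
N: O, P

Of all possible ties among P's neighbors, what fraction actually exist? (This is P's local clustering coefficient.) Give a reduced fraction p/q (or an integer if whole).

1/3

P's neighbors: M, N, and O (k = 3).
Possible neighbor pairs: C(3,2) = 3. Edges among them: N–O → e = 1.
Clustering(P) = 1/3.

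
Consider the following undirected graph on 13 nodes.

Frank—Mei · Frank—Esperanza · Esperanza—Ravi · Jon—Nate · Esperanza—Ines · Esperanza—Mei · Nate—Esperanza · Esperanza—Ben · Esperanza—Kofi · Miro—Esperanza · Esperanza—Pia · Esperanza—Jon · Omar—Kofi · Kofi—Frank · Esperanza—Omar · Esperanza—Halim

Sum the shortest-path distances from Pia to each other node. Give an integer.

23

Distances from Pia: Ben:2, Esperanza:1, Frank:2, Halim:2, Ines:2, Jon:2, Kofi:2, Mei:2, Miro:2, Nate:2, Omar:2, Ravi:2.
Sum = 2 + 1 + 2 + 2 + 2 + 2 + 2 + 2 + 2 + 2 + 2 + 2 = 23.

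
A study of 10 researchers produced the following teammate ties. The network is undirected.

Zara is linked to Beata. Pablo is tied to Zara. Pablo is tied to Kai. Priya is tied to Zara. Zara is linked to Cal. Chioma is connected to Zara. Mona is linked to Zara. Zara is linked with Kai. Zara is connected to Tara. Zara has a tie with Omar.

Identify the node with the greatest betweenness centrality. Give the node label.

Zara

Unnormalized betweenness of each node: Beata:0, Cal:0, Chioma:0, Kai:0, Mona:0, Omar:0, Pablo:0, Priya:0, Tara:0, Zara:35.
Zara has the largest value, 35, making it the main broker — the node through which the most shortest paths run.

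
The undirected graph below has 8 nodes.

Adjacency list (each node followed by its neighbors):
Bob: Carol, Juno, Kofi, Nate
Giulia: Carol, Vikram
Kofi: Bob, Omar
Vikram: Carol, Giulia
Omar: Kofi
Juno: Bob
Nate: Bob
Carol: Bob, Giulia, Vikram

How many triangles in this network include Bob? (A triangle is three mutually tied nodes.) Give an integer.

0

Bob's neighbors are Carol, Juno, Kofi, and Nate, but none of them are tied to each other, so no triangle contains Bob.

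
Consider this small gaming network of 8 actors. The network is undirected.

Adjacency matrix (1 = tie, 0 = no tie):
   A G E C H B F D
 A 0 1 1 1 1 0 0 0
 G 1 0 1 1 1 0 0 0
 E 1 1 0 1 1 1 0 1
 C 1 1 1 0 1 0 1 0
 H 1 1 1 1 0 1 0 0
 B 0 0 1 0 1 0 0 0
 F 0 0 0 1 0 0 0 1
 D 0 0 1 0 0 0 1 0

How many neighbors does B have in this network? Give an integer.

2

B is directly tied to E and H. That is 2 neighbors, so the degree of B is 2.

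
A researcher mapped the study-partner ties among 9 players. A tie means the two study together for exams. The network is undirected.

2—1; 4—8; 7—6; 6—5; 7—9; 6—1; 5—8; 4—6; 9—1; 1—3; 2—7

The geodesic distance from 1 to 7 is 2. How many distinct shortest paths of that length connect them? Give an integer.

3

The shortest distance is 2. The length-2 paths are: 1–9–7; 1–2–7; 1–6–7.
That gives 3 distinct shortest paths.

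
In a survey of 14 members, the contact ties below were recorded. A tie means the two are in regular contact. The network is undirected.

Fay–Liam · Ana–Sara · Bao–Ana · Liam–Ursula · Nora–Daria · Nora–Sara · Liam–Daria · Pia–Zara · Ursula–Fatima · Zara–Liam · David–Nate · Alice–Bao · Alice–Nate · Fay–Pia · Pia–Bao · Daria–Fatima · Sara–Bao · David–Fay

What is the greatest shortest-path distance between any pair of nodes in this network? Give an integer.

Eccentricity of each node (its greatest distance to any other): Alice:5, Ana:5, Bao:4, Daria:4, David:4, Fatima:5, Fay:3, Liam:4, Nate:5, Nora:4, Pia:4, Sara:4, Ursula:5, Zara:4.
The maximum eccentricity is 5, realized for instance by the pair Ana–Ursula via Ana – Bao – Pia – Zara – Liam – Ursula. So the diameter is 5.

5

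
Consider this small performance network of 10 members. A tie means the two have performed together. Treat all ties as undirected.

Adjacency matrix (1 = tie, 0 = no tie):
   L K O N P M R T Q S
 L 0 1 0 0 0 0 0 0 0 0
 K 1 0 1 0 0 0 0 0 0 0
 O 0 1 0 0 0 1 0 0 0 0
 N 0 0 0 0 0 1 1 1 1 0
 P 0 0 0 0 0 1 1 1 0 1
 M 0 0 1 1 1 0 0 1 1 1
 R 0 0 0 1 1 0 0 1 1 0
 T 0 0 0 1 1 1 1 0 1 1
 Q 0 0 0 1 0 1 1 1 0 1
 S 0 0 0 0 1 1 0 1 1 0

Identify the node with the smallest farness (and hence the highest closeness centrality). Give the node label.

Farness (sum of distances to all others) for each node — K:23, L:31, M:13, N:17, O:17, P:17, Q:16, R:20, S:17, T:15.
The smallest farness is 13, for M, so M has the highest closeness.

M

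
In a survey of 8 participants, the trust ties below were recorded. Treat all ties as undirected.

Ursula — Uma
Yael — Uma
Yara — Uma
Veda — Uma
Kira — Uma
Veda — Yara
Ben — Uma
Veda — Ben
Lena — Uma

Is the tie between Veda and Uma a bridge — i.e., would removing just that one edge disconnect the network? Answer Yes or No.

No

Even without that edge, Veda still reaches Uma via Veda – Yara – Uma, so the network stays connected. Not a bridge.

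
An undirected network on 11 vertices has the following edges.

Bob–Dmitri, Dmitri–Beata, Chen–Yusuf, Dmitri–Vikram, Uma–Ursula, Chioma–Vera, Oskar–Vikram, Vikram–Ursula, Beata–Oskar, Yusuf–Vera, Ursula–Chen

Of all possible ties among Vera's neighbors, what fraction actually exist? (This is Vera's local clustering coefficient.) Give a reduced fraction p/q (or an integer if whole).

0

Vera's neighbors: Chioma and Yusuf (k = 2).
Possible neighbor pairs: C(2,2) = 1. Edges among them: none → e = 0.
Clustering(Vera) = 0/1.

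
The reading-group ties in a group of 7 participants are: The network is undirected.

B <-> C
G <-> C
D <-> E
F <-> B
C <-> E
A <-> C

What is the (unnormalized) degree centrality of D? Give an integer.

D is directly tied to E. That is 1 neighbor, so the degree of D is 1.

1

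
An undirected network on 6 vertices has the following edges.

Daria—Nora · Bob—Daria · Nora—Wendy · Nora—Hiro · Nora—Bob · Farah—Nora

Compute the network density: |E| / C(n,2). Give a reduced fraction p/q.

There are 6 edges and 6 nodes, so the maximum possible is C(6,2) = 15.
Density = 6/15 = 2/5.

2/5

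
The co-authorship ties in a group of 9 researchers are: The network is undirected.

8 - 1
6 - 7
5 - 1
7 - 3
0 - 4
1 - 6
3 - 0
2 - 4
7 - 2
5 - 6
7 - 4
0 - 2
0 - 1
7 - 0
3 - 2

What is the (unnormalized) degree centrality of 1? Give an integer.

1 is directly tied to 0, 5, 6, and 8. That is 4 neighbors, so the degree of 1 is 4.

4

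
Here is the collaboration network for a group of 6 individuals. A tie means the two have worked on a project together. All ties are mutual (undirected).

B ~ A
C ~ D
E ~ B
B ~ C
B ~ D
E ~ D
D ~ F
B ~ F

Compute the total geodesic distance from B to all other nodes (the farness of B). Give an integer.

Distances from B: A:1, C:1, D:1, E:1, F:1.
Sum = 1 + 1 + 1 + 1 + 1 = 5.

5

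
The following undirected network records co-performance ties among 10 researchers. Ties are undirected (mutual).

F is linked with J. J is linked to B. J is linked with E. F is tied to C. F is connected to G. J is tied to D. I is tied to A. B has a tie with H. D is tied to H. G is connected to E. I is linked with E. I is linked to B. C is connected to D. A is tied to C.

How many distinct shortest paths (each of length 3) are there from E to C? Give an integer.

The shortest distance is 3. The length-3 paths are: E–J–D–C; E–J–F–C; E–G–F–C; E–I–A–C.
That gives 4 distinct shortest paths.

4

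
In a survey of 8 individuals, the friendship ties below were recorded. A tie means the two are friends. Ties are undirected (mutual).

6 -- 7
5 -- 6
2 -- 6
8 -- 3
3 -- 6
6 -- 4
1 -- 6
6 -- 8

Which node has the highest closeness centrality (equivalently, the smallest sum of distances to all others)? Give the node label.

6

Farness (sum of distances to all others) for each node — 1:13, 2:13, 3:12, 4:13, 5:13, 6:7, 7:13, 8:12.
The smallest farness is 7, for 6, so 6 has the highest closeness.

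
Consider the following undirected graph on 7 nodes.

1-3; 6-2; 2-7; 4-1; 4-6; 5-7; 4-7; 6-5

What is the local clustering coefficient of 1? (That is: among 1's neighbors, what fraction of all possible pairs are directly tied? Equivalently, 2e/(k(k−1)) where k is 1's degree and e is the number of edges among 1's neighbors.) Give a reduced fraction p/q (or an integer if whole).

1's neighbors: 3 and 4 (k = 2).
Possible neighbor pairs: C(2,2) = 1. Edges among them: none → e = 0.
Clustering(1) = 0/1.

0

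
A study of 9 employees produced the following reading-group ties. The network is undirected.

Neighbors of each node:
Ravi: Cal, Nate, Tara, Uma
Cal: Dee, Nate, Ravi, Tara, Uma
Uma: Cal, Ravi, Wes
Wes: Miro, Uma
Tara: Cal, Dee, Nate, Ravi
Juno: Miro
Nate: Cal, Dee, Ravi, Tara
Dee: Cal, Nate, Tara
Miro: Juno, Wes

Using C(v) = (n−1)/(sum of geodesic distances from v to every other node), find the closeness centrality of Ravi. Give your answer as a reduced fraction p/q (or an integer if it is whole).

8/15

Distances from Ravi: Cal:1, Dee:2, Juno:4, Miro:3, Nate:1, Tara:1, Uma:1, Wes:2. Sum = 15.
n = 9, so closeness = 8/15.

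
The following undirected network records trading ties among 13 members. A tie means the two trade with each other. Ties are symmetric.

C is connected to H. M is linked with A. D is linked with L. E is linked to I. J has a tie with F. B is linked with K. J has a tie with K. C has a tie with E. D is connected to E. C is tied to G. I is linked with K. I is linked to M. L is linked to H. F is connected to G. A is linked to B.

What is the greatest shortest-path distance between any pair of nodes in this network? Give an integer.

5

Eccentricity of each node (its greatest distance to any other): A:5, B:5, C:4, D:4, E:3, F:4, G:5, H:5, I:3, J:5, K:4, L:5, M:4.
The maximum eccentricity is 5, realized for instance by the pair B–L via B – K – I – E – D – L. So the diameter is 5.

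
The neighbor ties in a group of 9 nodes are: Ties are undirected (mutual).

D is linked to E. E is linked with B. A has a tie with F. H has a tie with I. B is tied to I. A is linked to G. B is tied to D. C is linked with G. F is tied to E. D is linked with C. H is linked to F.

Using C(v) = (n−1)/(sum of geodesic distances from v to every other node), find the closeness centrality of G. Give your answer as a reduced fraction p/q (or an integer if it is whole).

8/19

Distances from G: A:1, B:3, C:1, D:2, E:3, F:2, H:3, I:4. Sum = 19.
n = 9, so closeness = 8/19.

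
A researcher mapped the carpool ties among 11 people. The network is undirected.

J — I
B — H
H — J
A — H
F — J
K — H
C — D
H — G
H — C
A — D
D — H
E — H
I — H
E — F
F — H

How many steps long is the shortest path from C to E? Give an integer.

2

One shortest route is C – H – E, which uses 2 edges, and C and E are not directly tied, so nothing shorter exists. So d(C,E) = 2.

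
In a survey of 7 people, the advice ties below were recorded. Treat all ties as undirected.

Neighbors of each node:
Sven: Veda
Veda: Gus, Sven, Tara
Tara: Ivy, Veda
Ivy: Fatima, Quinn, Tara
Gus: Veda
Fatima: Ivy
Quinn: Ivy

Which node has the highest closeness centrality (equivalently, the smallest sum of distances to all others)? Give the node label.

Tara

Farness (sum of distances to all others) for each node — Fatima:16, Gus:16, Ivy:11, Quinn:16, Sven:16, Tara:10, Veda:11.
The smallest farness is 10, for Tara, so Tara has the highest closeness.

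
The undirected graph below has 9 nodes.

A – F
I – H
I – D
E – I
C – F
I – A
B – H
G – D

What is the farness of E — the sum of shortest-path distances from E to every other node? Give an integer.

Distances from E: A:2, B:3, C:4, D:2, F:3, G:3, H:2, I:1.
Sum = 2 + 3 + 4 + 2 + 3 + 3 + 2 + 1 = 20.

20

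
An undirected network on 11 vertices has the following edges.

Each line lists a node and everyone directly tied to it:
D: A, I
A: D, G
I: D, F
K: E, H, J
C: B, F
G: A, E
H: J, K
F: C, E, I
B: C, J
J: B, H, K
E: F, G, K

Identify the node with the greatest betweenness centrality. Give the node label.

E

Unnormalized betweenness of each node: A:10/3, B:23/6, C:6, D:17/6, E:58/3, F:95/6, G:15/2, H:0, I:13/2, J:29/6, K:12.
E has the largest value, 58/3, making it the main broker — the node through which the most shortest paths run.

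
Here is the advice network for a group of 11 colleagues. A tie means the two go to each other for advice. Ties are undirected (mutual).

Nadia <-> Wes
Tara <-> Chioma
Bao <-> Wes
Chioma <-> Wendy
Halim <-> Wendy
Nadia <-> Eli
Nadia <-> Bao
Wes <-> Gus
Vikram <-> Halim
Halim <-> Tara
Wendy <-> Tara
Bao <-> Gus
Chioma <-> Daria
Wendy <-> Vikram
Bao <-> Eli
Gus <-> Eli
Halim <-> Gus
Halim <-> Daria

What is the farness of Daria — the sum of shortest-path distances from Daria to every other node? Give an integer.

Distances from Daria: Bao:3, Chioma:1, Eli:3, Gus:2, Halim:1, Nadia:4, Tara:2, Vikram:2, Wendy:2, Wes:3.
Sum = 3 + 1 + 3 + 2 + 1 + 4 + 2 + 2 + 2 + 3 = 23.

23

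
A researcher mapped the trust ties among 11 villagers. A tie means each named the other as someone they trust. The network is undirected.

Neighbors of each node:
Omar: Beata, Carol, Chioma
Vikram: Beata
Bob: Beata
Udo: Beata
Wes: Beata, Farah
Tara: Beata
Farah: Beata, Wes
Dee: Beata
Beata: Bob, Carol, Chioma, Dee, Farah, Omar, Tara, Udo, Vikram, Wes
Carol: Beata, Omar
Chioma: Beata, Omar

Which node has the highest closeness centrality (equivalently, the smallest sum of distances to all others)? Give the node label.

Farness (sum of distances to all others) for each node — Beata:10, Bob:19, Carol:18, Chioma:18, Dee:19, Farah:18, Omar:17, Tara:19, Udo:19, Vikram:19, Wes:18.
The smallest farness is 10, for Beata, so Beata has the highest closeness.

Beata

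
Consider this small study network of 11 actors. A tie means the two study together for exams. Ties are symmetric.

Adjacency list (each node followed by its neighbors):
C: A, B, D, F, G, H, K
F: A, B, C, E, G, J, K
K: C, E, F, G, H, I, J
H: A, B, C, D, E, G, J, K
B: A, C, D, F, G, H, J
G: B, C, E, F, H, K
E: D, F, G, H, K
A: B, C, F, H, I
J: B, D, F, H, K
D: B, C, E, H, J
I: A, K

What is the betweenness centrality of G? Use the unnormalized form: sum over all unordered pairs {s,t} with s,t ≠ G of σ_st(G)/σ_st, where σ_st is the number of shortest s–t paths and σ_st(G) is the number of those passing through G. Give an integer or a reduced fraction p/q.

Pairs whose geodesics pass through G — K–B: 1/5; F–H: 1/7; B–E: 1/4; C–E: 1/5.
All other pairs contribute 0.
Summing the contributions gives betweenness(G) = 111/140.

111/140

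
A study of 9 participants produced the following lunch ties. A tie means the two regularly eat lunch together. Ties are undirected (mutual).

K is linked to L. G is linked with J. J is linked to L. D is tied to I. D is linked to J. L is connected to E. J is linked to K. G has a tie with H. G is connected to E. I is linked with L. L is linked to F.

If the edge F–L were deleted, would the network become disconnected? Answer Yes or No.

Without the F–L edge there is no alternate route between F and L, so the network disconnects. It is a bridge.

Yes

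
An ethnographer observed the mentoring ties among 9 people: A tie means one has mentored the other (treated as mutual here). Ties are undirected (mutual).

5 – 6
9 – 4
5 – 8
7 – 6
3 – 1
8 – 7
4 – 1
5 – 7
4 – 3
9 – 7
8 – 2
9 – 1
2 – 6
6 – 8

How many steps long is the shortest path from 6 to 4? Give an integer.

3

One shortest route is 6 – 7 – 9 – 4, which uses 3 edges, and at distance 2 from 6 we only reach {9}, which does not include 4. So d(6,4) = 3.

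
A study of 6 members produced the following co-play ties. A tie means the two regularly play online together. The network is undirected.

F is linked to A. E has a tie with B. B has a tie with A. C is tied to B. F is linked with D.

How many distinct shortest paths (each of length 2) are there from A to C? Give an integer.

1

The shortest distance is 2, and the only length-2 path is A–B–C. So there is exactly 1 shortest path.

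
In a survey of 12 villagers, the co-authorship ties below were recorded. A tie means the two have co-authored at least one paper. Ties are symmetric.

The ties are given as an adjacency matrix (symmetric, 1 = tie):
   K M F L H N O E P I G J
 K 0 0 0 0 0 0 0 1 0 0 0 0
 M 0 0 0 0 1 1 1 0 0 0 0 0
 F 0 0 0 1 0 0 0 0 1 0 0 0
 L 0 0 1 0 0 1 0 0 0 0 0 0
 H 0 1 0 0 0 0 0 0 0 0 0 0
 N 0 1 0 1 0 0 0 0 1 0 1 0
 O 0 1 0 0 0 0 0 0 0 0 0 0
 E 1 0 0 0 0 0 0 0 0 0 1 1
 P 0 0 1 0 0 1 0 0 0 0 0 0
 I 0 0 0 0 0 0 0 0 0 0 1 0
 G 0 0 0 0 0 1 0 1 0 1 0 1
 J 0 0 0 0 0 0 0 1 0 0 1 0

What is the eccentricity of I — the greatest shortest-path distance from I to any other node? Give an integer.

Distances from I: E:2, F:4, G:1, H:4, J:2, K:3, L:3, M:3, N:2, O:4, P:3.
The largest is 4 (to F, H, and O), so the eccentricity of I is 4.

4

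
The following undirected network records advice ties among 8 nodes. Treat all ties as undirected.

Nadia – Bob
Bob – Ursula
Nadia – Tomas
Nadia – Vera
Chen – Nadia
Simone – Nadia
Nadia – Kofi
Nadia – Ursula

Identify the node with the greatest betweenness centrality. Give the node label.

Nadia

Unnormalized betweenness of each node: Bob:0, Chen:0, Kofi:0, Nadia:20, Simone:0, Tomas:0, Ursula:0, Vera:0.
Nadia has the largest value, 20, making it the main broker — the node through which the most shortest paths run.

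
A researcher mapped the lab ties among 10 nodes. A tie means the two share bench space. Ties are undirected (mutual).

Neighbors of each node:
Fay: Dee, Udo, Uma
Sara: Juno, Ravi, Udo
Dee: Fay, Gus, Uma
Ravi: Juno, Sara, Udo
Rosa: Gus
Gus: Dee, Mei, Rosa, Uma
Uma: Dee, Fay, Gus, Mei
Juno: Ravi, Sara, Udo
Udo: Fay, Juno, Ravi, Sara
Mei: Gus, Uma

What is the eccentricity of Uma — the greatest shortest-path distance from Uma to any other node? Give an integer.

3

Distances from Uma: Dee:1, Fay:1, Gus:1, Juno:3, Mei:1, Ravi:3, Rosa:2, Sara:3, Udo:2.
The largest is 3 (to Juno, Ravi, and Sara), so the eccentricity of Uma is 3.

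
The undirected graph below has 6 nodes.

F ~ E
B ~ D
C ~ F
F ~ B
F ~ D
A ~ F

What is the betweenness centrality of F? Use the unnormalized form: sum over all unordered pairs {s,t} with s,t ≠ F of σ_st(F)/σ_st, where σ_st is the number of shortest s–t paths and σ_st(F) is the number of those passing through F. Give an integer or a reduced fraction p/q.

9

Pairs whose geodesics pass through F — E–C: 1; E–B: 1; E–A: 1; E–D: 1; C–B: 1; C–A: 1; C–D: 1; B–A: 1; A–D: 1.
All other pairs contribute 0.
Summing the contributions gives betweenness(F) = 9.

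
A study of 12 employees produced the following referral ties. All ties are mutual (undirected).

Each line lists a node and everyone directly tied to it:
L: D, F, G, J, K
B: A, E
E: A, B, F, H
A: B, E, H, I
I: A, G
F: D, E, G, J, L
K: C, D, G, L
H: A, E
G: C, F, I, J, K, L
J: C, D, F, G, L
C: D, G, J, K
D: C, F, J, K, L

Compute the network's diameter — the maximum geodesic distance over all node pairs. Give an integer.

Eccentricity of each node (its greatest distance to any other): A:3, B:4, C:4, D:3, E:3, F:2, G:3, H:4, I:3, J:3, K:4, L:3.
The maximum eccentricity is 4, realized for instance by the pair H–C via H – E – F – J – C. So the diameter is 4.

4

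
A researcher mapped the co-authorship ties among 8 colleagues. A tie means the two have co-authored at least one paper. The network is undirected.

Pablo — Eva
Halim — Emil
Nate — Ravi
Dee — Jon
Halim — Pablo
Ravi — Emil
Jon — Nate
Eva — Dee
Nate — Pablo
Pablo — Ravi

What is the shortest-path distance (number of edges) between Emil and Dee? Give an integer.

One shortest route is Emil – Halim – Pablo – Eva – Dee, which uses 4 edges, and at distance 3 from Emil we only reach {Eva, Jon}, which does not include Dee. So d(Emil,Dee) = 4.

4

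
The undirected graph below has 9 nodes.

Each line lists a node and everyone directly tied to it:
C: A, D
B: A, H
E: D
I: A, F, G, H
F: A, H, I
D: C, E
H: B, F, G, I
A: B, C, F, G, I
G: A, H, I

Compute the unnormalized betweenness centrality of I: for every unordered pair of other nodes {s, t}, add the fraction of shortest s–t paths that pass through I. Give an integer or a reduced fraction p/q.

4/3

Pairs whose geodesics pass through I — D–H: 1/4; C–H: 1/4; E–H: 1/4; A–H: 1/4; F–G: 1/3.
All other pairs contribute 0.
Summing the contributions gives betweenness(I) = 4/3.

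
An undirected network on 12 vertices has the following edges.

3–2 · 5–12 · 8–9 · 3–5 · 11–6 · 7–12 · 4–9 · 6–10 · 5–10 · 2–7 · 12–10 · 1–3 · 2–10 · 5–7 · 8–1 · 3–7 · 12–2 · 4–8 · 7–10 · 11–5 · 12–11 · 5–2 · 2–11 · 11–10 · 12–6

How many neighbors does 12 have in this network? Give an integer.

12 is directly tied to 2, 5, 6, 7, 10, and 11. That is 6 neighbors, so the degree of 12 is 6.

6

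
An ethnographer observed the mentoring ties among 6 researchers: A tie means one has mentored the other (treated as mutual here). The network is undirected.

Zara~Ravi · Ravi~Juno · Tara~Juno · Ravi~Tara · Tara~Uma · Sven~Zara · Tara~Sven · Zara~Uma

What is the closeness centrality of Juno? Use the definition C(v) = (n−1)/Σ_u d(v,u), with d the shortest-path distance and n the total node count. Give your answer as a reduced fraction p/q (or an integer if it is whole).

Distances from Juno: Ravi:1, Sven:2, Tara:1, Uma:2, Zara:2. Sum = 8.
n = 6, so closeness = 5/8.

5/8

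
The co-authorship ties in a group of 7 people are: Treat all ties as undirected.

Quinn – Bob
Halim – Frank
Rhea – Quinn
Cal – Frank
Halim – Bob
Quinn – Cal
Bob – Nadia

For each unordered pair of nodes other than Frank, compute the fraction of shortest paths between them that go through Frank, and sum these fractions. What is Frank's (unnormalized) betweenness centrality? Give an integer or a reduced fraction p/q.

1

Pairs whose geodesics pass through Frank — Halim–Cal: 1.
All other pairs contribute 0.
Summing the contributions gives betweenness(Frank) = 1.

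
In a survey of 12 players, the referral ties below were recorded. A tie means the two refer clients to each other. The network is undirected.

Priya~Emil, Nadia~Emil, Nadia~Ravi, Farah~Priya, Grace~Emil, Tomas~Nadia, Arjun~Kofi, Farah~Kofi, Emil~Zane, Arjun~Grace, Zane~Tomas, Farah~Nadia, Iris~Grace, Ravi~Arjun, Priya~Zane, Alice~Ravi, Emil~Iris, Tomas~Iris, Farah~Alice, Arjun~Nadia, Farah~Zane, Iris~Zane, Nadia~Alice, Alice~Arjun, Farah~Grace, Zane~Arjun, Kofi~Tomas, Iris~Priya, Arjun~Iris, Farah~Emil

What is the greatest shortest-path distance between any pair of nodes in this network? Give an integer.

3

Eccentricity of each node (its greatest distance to any other): Alice:2, Arjun:2, Emil:2, Farah:2, Grace:2, Iris:2, Kofi:2, Nadia:2, Priya:3, Ravi:3, Tomas:2, Zane:2.
The maximum eccentricity is 3, realized for instance by the pair Ravi–Priya via Ravi – Arjun – Zane – Priya. So the diameter is 3.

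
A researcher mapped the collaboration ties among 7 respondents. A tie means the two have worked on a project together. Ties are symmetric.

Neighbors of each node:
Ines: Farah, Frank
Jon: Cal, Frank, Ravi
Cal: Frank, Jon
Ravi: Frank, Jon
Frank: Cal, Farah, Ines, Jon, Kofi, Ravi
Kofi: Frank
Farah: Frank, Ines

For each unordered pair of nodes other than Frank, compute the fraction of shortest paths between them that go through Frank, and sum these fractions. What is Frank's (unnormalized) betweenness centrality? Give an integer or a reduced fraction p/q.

23/2

Pairs whose geodesics pass through Frank — Ravi–Kofi: 1; Ravi–Cal: 1/2; Ravi–Ines: 1; Ravi–Farah: 1; Jon–Kofi: 1; Jon–Ines: 1; Jon–Farah: 1; Kofi–Cal: 1; Kofi–Ines: 1; Kofi–Farah: 1; Cal–Ines: 1; Cal–Farah: 1.
All other pairs contribute 0.
Summing the contributions gives betweenness(Frank) = 23/2.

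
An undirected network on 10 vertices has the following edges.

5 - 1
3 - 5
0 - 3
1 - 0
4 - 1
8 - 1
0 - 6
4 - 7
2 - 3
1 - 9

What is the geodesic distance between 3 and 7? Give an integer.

One shortest route is 3 – 5 – 1 – 4 – 7, which uses 4 edges, and at distance 3 from 3 we only reach {4, 8, 9}, which does not include 7. So d(3,7) = 4.

4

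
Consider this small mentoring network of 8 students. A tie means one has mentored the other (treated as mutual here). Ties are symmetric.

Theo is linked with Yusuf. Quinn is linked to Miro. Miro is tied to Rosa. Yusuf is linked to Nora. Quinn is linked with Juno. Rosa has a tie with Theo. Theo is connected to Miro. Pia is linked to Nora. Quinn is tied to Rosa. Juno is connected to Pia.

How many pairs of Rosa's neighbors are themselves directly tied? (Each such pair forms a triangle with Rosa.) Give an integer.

2

Rosa's neighbors: Miro, Quinn, and Theo.
Neighbor pairs that are themselves tied: Rosa–Miro–Quinn; Rosa–Miro–Theo. Each forms one triangle with Rosa, for 2 in total.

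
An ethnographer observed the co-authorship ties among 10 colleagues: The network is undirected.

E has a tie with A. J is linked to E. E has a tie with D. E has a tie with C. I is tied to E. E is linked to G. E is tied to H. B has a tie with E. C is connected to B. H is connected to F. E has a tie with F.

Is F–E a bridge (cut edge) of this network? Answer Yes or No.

No

Even without that edge, F still reaches E via F – H – E, so the network stays connected. Not a bridge.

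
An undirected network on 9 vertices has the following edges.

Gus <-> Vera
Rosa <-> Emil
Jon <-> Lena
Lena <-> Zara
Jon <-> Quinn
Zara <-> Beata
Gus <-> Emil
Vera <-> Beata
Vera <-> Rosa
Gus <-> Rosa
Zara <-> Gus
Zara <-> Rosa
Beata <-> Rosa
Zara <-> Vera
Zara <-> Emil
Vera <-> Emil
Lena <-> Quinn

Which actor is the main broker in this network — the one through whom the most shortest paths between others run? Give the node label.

Zara

Unnormalized betweenness of each node: Beata:0, Emil:0, Gus:0, Jon:0, Lena:12, Quinn:0, Rosa:2/3, Vera:2/3, Zara:47/3.
Zara has the largest value, 47/3, making it the main broker — the node through which the most shortest paths run.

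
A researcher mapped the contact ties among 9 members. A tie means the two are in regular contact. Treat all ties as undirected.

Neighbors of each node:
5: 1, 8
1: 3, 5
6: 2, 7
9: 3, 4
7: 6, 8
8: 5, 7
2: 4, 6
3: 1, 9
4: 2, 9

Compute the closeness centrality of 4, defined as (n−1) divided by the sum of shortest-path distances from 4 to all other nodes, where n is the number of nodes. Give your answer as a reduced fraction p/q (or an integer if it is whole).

2/5

Distances from 4: 1:3, 2:1, 3:2, 5:4, 6:2, 7:3, 8:4, 9:1. Sum = 20.
n = 9, so closeness = 8/20 = 2/5.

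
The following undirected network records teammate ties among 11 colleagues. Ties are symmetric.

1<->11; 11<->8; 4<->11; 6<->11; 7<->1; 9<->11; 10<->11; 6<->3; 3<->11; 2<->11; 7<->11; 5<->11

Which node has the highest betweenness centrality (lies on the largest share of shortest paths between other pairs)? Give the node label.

11

Unnormalized betweenness of each node: 1:0, 2:0, 3:0, 4:0, 5:0, 6:0, 7:0, 8:0, 9:0, 10:0, 11:43.
11 has the largest value, 43, making it the main broker — the node through which the most shortest paths run.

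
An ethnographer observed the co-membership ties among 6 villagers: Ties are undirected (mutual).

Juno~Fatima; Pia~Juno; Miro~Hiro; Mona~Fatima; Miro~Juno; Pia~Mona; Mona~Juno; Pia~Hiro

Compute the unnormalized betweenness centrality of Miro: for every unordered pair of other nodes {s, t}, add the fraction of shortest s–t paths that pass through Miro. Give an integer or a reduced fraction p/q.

Pairs whose geodesics pass through Miro — Hiro–Fatima: 1/3; Hiro–Juno: 1/2.
All other pairs contribute 0.
Summing the contributions gives betweenness(Miro) = 5/6.

5/6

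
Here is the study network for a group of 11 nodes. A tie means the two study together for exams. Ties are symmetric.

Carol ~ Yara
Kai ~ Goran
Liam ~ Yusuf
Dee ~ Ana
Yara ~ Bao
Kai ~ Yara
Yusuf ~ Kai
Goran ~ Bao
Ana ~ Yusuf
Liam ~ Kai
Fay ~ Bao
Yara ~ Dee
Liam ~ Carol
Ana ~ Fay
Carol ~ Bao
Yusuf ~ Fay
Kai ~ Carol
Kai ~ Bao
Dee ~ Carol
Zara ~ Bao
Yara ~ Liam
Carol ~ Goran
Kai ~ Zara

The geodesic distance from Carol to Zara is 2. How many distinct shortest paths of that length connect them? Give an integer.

2

The shortest distance is 2. The length-2 paths are: Carol–Kai–Zara; Carol–Bao–Zara.
That gives 2 distinct shortest paths.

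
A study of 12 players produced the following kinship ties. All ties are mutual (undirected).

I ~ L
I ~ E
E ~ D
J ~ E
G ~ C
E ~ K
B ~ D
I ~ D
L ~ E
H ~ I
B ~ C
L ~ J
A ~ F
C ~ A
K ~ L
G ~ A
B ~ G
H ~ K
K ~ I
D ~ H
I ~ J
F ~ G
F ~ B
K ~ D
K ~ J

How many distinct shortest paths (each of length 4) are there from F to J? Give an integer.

The shortest distance is 4. The length-4 paths are: F–B–D–K–J; F–B–D–I–J; F–B–D–E–J.
That gives 3 distinct shortest paths.

3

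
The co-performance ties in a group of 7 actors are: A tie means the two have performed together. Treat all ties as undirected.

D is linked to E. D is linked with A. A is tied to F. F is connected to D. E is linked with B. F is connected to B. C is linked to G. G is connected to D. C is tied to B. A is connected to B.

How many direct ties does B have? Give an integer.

4

B is directly tied to A, C, E, and F. That is 4 neighbors, so the degree of B is 4.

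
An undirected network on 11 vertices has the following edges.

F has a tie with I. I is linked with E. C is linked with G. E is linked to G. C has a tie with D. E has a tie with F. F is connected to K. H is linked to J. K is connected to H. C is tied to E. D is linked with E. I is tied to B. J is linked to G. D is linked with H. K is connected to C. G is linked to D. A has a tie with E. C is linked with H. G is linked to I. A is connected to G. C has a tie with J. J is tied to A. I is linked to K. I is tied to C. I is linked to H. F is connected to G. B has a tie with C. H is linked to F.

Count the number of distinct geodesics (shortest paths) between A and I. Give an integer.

The shortest distance is 2. The length-2 paths are: A–E–I; A–G–I.
That gives 2 distinct shortest paths.

2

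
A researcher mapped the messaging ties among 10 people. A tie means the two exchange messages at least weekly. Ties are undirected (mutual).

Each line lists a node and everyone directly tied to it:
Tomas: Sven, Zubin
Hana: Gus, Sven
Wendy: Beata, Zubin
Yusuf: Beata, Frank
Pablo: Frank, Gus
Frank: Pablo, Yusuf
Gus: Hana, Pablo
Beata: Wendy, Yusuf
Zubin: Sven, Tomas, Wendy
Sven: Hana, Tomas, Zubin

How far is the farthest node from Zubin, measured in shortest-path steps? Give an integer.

4

Distances from Zubin: Beata:2, Frank:4, Gus:3, Hana:2, Pablo:4, Sven:1, Tomas:1, Wendy:1, Yusuf:3.
The largest is 4 (to Pablo and Frank), so the eccentricity of Zubin is 4.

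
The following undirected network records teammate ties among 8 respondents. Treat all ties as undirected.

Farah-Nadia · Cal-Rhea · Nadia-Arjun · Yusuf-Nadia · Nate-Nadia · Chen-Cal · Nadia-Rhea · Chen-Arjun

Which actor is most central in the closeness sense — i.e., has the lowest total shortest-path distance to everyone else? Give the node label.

Farness (sum of distances to all others) for each node — Arjun:12, Cal:15, Chen:15, Farah:15, Nadia:9, Nate:15, Rhea:12, Yusuf:15.
The smallest farness is 9, for Nadia, so Nadia has the highest closeness.

Nadia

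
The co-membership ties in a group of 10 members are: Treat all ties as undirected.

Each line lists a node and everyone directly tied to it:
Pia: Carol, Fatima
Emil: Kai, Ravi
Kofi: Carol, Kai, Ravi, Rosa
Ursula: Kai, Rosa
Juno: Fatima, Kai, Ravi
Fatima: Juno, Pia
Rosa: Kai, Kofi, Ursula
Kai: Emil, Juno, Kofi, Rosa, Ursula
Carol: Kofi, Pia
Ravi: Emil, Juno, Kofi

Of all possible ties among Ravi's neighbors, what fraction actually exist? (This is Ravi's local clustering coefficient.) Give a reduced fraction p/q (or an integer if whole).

Ravi's neighbors: Emil, Juno, and Kofi (k = 3).
Possible neighbor pairs: C(3,2) = 3. Edges among them: none → e = 0.
Clustering(Ravi) = 0/3 = 0.

0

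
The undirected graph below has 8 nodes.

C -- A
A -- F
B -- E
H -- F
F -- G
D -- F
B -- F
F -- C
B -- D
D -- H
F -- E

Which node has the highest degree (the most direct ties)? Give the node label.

Degrees — A:2, B:3, C:2, D:3, E:2, F:7, G:1, H:2.
The maximum is 7, attained only by F.

F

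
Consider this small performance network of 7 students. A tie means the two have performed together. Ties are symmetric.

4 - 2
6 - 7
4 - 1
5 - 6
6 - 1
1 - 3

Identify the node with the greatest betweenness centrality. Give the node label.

Unnormalized betweenness of each node: 1:11, 2:0, 3:0, 4:5, 5:0, 6:9, 7:0.
1 has the largest value, 11, making it the main broker — the node through which the most shortest paths run.

1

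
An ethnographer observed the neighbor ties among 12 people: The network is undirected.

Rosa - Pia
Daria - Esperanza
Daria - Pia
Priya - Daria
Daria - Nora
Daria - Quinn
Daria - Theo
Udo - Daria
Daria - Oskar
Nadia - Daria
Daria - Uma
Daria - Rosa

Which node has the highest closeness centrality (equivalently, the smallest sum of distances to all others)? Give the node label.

Farness (sum of distances to all others) for each node — Daria:11, Esperanza:21, Nadia:21, Nora:21, Oskar:21, Pia:20, Priya:21, Quinn:21, Rosa:20, Theo:21, Udo:21, Uma:21.
The smallest farness is 11, for Daria, so Daria has the highest closeness.

Daria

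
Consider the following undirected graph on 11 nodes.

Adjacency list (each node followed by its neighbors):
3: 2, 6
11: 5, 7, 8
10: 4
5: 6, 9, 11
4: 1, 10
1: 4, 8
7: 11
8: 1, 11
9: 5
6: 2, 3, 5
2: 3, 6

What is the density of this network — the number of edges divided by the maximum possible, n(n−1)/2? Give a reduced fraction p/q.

1/5

There are 11 edges and 11 nodes, so the maximum possible is C(11,2) = 55.
Density = 11/55 = 1/5.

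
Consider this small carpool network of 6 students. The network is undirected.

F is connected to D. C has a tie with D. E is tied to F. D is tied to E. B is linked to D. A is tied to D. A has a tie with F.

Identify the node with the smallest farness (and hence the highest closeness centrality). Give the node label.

Farness (sum of distances to all others) for each node — A:8, B:9, C:9, D:5, E:8, F:7.
The smallest farness is 5, for D, so D has the highest closeness.

D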